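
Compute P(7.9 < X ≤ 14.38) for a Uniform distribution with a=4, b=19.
0.432000

We have X ~ Uniform(a=4, b=19).

To find P(7.9 < X ≤ 14.38), we use:
P(7.9 < X ≤ 14.38) = P(X ≤ 14.38) - P(X ≤ 7.9)
                 = F(14.38) - F(7.9)
                 = 0.692000 - 0.260000
                 = 0.432000

So there's approximately a 43.2% chance that X falls in this range.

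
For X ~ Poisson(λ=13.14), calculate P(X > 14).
0.339234

We have X ~ Poisson(λ=13.14).

P(X > 14) = 1 - P(X ≤ 14)
                = 1 - F(14)
                = 1 - 0.660766
                = 0.339234

So there's approximately a 33.9% chance that X exceeds 14.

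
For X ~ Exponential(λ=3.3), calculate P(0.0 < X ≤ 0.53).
0.826052

We have X ~ Exponential(λ=3.3).

To find P(0.0 < X ≤ 0.53), we use:
P(0.0 < X ≤ 0.53) = P(X ≤ 0.53) - P(X ≤ 0.0)
                 = F(0.53) - F(0.0)
                 = 0.826052 - 0.000000
                 = 0.826052

So there's approximately a 82.6% chance that X falls in this range.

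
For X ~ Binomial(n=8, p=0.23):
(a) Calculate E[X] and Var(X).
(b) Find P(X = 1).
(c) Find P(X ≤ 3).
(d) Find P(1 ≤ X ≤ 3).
(a) E[X] = 1.8400, Var(X) = 1.4168
(b) P(X = 1) = 0.295293
(c) P(X ≤ 3) = 0.912009
(d) P(1 ≤ X ≤ 3) = 0.788435

We have X ~ Binomial(n=8, p=0.23).

(a) Moments:
E[X] = 1.8400
Var(X) = 1.4168
σ = √Var(X) = 1.1903

(b) Point probability using PMF:
P(X = 1) = 0.295293

(c) Cumulative probability using CDF:
P(X ≤ 3) = F(3) = 0.912009

(d) Range probability:
P(1 ≤ X ≤ 3) = P(X ≤ 3) - P(X ≤ 0)
                   = F(3) - F(0)
                   = 0.912009 - 0.123574
                   = 0.788435

This means approximately 78.8% of outcomes fall in the interval [1, 3].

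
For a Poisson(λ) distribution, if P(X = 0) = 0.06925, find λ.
λ = 2.6700

For a Poisson(λ) distribution, the PMF at 0 is:
P(X = 0) = λ^0 e^(-λ) / 0! = e^(-λ)

Given P(X = 0) = 0.06925:
e^(-λ) = 0.06925
-λ = ln(0.06925)
λ = -ln(0.06925) = 2.6700

Verification: e^(-2.6700) = 0.06925 ✓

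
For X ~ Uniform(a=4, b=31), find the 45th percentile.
16.1500

We have X ~ Uniform(a=4, b=31).

We want to find x such that P(X ≤ x) = 0.45.

This is the 45th percentile, which means 45% of values fall below this point.

Using the inverse CDF (quantile function):
x = F⁻¹(0.45) = 16.1500

Verification: P(X ≤ 16.1500) = 0.45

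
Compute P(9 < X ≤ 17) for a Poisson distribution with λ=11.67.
0.676415

We have X ~ Poisson(λ=11.67).

To find P(9 < X ≤ 17), we use:
P(9 < X ≤ 17) = P(X ≤ 17) - P(X ≤ 9)
                 = F(17) - F(9)
                 = 0.948825 - 0.272410
                 = 0.676415

So there's approximately a 67.6% chance that X falls in this range.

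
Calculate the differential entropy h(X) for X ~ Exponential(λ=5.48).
-0.7011 nats

We have X ~ Exponential(λ=5.48).

The differential entropy measures the uncertainty or information content of the distribution.

For an Exponential distribution with λ=5.48:
h(X) = -0.7011 nats

(In bits, this would be -1.0115 bits.)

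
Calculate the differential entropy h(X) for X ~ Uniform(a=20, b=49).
3.3673 nats

We have X ~ Uniform(a=20, b=49).

The differential entropy measures the uncertainty or information content of the distribution.

For a Uniform distribution with a=20, b=49:
h(X) = 3.3673 nats

(In bits, this would be 4.8580 bits.)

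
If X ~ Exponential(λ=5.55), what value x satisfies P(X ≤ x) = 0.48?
0.1178

We have X ~ Exponential(λ=5.55).

We want to find x such that P(X ≤ x) = 0.48.

This is the 48th percentile, which means 48% of values fall below this point.

Using the inverse CDF (quantile function):
x = F⁻¹(0.48) = 0.1178

Verification: P(X ≤ 0.1178) = 0.48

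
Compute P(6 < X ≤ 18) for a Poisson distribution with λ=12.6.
0.912202

We have X ~ Poisson(λ=12.6).

To find P(6 < X ≤ 18), we use:
P(6 < X ≤ 18) = P(X ≤ 18) - P(X ≤ 6)
                 = F(18) - F(6)
                 = 0.944846 - 0.032644
                 = 0.912202

So there's approximately a 91.2% chance that X falls in this range.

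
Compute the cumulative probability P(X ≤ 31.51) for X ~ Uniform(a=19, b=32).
0.962308

We have X ~ Uniform(a=19, b=32).

The CDF gives us P(X ≤ k).

Using the CDF:
P(X ≤ 31.51) = 0.962308

This means there's approximately a 96.2% chance that X is at most 31.51.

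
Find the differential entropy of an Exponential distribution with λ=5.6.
-0.7228 nats

We have X ~ Exponential(λ=5.6).

The differential entropy measures the uncertainty or information content of the distribution.

For an Exponential distribution with λ=5.6:
h(X) = -0.7228 nats

(In bits, this would be -1.0427 bits.)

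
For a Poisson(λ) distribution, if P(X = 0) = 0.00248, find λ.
λ = 5.9995

For a Poisson(λ) distribution, the PMF at 0 is:
P(X = 0) = λ^0 e^(-λ) / 0! = e^(-λ)

Given P(X = 0) = 0.00248:
e^(-λ) = 0.00248
-λ = ln(0.00248)
λ = -ln(0.00248) = 5.9995

Verification: e^(-5.9995) = 0.00248 ✓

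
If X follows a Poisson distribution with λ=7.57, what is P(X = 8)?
0.137923

We have X ~ Poisson(λ=7.57).

For a Poisson distribution, the PMF gives us the probability of each outcome.

Using the PMF formula:
P(X = 8) = 0.137923

Rounded to 4 decimal places: 0.1379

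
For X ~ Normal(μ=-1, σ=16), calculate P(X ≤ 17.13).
0.871419

We have X ~ Normal(μ=-1, σ=16).

The CDF gives us P(X ≤ k).

Using the CDF:
P(X ≤ 17.13) = 0.871419

This means there's approximately a 87.1% chance that X is at most 17.13.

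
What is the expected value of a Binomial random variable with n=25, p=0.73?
18.2500

We have X ~ Binomial(n=25, p=0.73).

For a Binomial distribution with n=25, p=0.73:
E[X] = 18.2500

This is the expected (average) value of X.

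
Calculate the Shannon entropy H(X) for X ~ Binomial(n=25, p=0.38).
2.3045 nats

We have X ~ Binomial(n=25, p=0.38).

The Shannon entropy measures the uncertainty or information content of the distribution.

For a Binomial distribution with n=25, p=0.38:
H(X) = 2.3045 nats

(In bits, this would be 3.3247 bits.)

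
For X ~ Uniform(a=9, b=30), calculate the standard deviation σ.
6.0622

We have X ~ Uniform(a=9, b=30).

For a Uniform distribution with a=9, b=30:
σ = √Var(X) = 6.0622

The standard deviation is the square root of the variance.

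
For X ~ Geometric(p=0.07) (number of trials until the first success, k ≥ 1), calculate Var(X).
189.7959

We have X ~ Geometric(p=0.07) (number of trials until the first success, k ≥ 1).

For a Geometric distribution with p=0.07 (number of trials until the first success, k ≥ 1):
Var(X) = 189.7959

The variance measures the spread of the distribution around the mean.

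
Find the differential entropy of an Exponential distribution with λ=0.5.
1.6931 nats

We have X ~ Exponential(λ=0.5).

The differential entropy measures the uncertainty or information content of the distribution.

For an Exponential distribution with λ=0.5:
h(X) = 1.6931 nats

(In bits, this would be 2.4427 bits.)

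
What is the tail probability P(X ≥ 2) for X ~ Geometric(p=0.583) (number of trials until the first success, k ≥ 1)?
0.417000

We have X ~ Geometric(p=0.583) (number of trials until the first success, k ≥ 1).

For discrete distributions, P(X ≥ 2) = 1 - P(X ≤ 1).

P(X ≤ 1) = 0.583000
P(X ≥ 2) = 1 - 0.583000 = 0.417000

So there's approximately a 41.7% chance that X is at least 2.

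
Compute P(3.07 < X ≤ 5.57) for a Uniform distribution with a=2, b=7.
0.500000

We have X ~ Uniform(a=2, b=7).

To find P(3.07 < X ≤ 5.57), we use:
P(3.07 < X ≤ 5.57) = P(X ≤ 5.57) - P(X ≤ 3.07)
                 = F(5.57) - F(3.07)
                 = 0.714000 - 0.214000
                 = 0.500000

So there's approximately a 50.0% chance that X falls in this range.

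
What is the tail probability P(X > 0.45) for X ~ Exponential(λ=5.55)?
0.082290

We have X ~ Exponential(λ=5.55).

P(X > 0.45) = 1 - P(X ≤ 0.45)
                = 1 - F(0.45)
                = 1 - 0.917710
                = 0.082290

So there's approximately a 8.2% chance that X exceeds 0.45.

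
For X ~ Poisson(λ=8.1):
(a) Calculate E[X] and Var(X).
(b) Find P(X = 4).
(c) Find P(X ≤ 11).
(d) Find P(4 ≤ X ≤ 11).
(a) E[X] = 8.1000, Var(X) = 8.1000
(b) P(X = 4) = 0.054443
(c) P(X ≤ 11) = 0.880722
(d) P(4 ≤ X ≤ 11) = 0.841117

We have X ~ Poisson(λ=8.1).

(a) Moments:
E[X] = 8.1000
Var(X) = 8.1000
σ = √Var(X) = 2.8460

(b) Point probability using PMF:
P(X = 4) = 0.054443

(c) Cumulative probability using CDF:
P(X ≤ 11) = F(11) = 0.880722

(d) Range probability:
P(4 ≤ X ≤ 11) = P(X ≤ 11) - P(X ≤ 3)
                   = F(11) - F(3)
                   = 0.880722 - 0.039605
                   = 0.841117

This means approximately 84.1% of outcomes fall in the interval [4, 11].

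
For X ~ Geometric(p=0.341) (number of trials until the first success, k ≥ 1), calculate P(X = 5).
0.064313

We have X ~ Geometric(p=0.341) (number of trials until the first success, k ≥ 1).

For a Geometric distribution, the PMF gives us the probability of each outcome.

Using the PMF formula:
P(X = 5) = 0.064313

Rounded to 4 decimal places: 0.0643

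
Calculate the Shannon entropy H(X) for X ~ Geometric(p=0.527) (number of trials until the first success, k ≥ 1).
1.3125 nats

We have X ~ Geometric(p=0.527) (number of trials until the first success, k ≥ 1).

The Shannon entropy measures the uncertainty or information content of the distribution.

For a Geometric distribution with p=0.527 (number of trials until the first success, k ≥ 1):
H(X) = 1.3125 nats

(In bits, this would be 1.8935 bits.)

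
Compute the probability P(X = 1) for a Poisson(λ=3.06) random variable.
0.143476

We have X ~ Poisson(λ=3.06).

For a Poisson distribution, the PMF gives us the probability of each outcome.

Using the PMF formula:
P(X = 1) = 0.143476

Rounded to 4 decimal places: 0.1435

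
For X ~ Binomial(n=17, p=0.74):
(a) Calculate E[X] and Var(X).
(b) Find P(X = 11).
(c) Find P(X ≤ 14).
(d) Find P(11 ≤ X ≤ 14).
(a) E[X] = 12.5800, Var(X) = 3.2708
(b) P(X = 11) = 0.139306
(c) P(X ≤ 14) = 0.857826
(d) P(11 ≤ X ≤ 14) = 0.731031

We have X ~ Binomial(n=17, p=0.74).

(a) Moments:
E[X] = 12.5800
Var(X) = 3.2708
σ = √Var(X) = 1.8085

(b) Point probability using PMF:
P(X = 11) = 0.139306

(c) Cumulative probability using CDF:
P(X ≤ 14) = F(14) = 0.857826

(d) Range probability:
P(11 ≤ X ≤ 14) = P(X ≤ 14) - P(X ≤ 10)
                   = F(14) - F(10)
                   = 0.857826 - 0.126795
                   = 0.731031

This means approximately 73.1% of outcomes fall in the interval [11, 14].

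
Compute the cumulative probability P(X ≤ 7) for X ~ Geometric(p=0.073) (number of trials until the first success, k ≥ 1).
0.411755

We have X ~ Geometric(p=0.073) (number of trials until the first success, k ≥ 1).

The CDF gives us P(X ≤ k).

Using the CDF:
P(X ≤ 7) = 0.411755

This means there's approximately a 41.2% chance that X is at most 7.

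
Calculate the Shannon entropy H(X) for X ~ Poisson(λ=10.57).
2.5896 nats

We have X ~ Poisson(λ=10.57).

The Shannon entropy measures the uncertainty or information content of the distribution.

For a Poisson distribution with λ=10.57:
H(X) = 2.5896 nats

(In bits, this would be 3.7361 bits.)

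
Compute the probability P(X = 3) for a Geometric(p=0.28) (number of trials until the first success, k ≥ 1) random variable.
0.145152

We have X ~ Geometric(p=0.28) (number of trials until the first success, k ≥ 1).

For a Geometric distribution, the PMF gives us the probability of each outcome.

Using the PMF formula:
P(X = 3) = 0.145152

Rounded to 4 decimal places: 0.1452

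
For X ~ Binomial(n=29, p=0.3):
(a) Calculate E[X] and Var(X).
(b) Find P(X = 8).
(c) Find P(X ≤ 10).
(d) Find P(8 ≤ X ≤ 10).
(a) E[X] = 8.7000, Var(X) = 6.0900
(b) P(X = 8) = 0.157291
(c) P(X ≤ 10) = 0.770817
(d) P(8 ≤ X ≤ 10) = 0.449402

We have X ~ Binomial(n=29, p=0.3).

(a) Moments:
E[X] = 8.7000
Var(X) = 6.0900
σ = √Var(X) = 2.4678

(b) Point probability using PMF:
P(X = 8) = 0.157291

(c) Cumulative probability using CDF:
P(X ≤ 10) = F(10) = 0.770817

(d) Range probability:
P(8 ≤ X ≤ 10) = P(X ≤ 10) - P(X ≤ 7)
                   = F(10) - F(7)
                   = 0.770817 - 0.321414
                   = 0.449402

This means approximately 44.9% of outcomes fall in the interval [8, 10].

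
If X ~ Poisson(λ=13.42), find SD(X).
3.6633

We have X ~ Poisson(λ=13.42).

For a Poisson distribution with λ=13.42:
σ = √Var(X) = 3.6633

The standard deviation is the square root of the variance.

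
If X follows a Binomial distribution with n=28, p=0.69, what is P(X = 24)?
0.025648

We have X ~ Binomial(n=28, p=0.69).

For a Binomial distribution, the PMF gives us the probability of each outcome.

Using the PMF formula:
P(X = 24) = 0.025648

Rounded to 4 decimal places: 0.0256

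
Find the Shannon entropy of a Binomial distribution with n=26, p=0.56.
2.3472 nats

We have X ~ Binomial(n=26, p=0.56).

The Shannon entropy measures the uncertainty or information content of the distribution.

For a Binomial distribution with n=26, p=0.56:
H(X) = 2.3472 nats

(In bits, this would be 3.3864 bits.)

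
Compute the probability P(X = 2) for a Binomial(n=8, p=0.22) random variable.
0.305190

We have X ~ Binomial(n=8, p=0.22).

For a Binomial distribution, the PMF gives us the probability of each outcome.

Using the PMF formula:
P(X = 2) = 0.305190

Rounded to 4 decimal places: 0.3052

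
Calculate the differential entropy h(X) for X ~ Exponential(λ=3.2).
-0.1632 nats

We have X ~ Exponential(λ=3.2).

The differential entropy measures the uncertainty or information content of the distribution.

For an Exponential distribution with λ=3.2:
h(X) = -0.1632 nats

(In bits, this would be -0.2354 bits.)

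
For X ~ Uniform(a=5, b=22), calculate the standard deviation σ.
4.9075

We have X ~ Uniform(a=5, b=22).

For a Uniform distribution with a=5, b=22:
σ = √Var(X) = 4.9075

The standard deviation is the square root of the variance.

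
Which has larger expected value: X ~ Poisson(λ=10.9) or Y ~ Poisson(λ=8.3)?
X has larger mean (10.9000 > 8.3000)

Compute the expected value for each distribution:

X ~ Poisson(λ=10.9):
E[X] = 10.9000

Y ~ Poisson(λ=8.3):
E[Y] = 8.3000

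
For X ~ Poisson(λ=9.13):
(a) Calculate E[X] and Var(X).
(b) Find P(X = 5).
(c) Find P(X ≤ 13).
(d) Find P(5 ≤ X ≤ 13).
(a) E[X] = 9.1300, Var(X) = 9.1300
(b) P(X = 5) = 0.057288
(c) P(X ≤ 13) = 0.919411
(d) P(5 ≤ X ≤ 13) = 0.868678

We have X ~ Poisson(λ=9.13).

(a) Moments:
E[X] = 9.1300
Var(X) = 9.1300
σ = √Var(X) = 3.0216

(b) Point probability using PMF:
P(X = 5) = 0.057288

(c) Cumulative probability using CDF:
P(X ≤ 13) = F(13) = 0.919411

(d) Range probability:
P(5 ≤ X ≤ 13) = P(X ≤ 13) - P(X ≤ 4)
                   = F(13) - F(4)
                   = 0.919411 - 0.050733
                   = 0.868678

This means approximately 86.9% of outcomes fall in the interval [5, 13].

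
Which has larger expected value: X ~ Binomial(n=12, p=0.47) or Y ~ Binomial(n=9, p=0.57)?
X has larger mean (5.6400 > 5.1300)

Compute the expected value for each distribution:

X ~ Binomial(n=12, p=0.47):
E[X] = 5.6400

Y ~ Binomial(n=9, p=0.57):
E[Y] = 5.1300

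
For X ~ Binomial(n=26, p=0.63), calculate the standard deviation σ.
2.4618

We have X ~ Binomial(n=26, p=0.63).

For a Binomial distribution with n=26, p=0.63:
σ = √Var(X) = 2.4618

The standard deviation is the square root of the variance.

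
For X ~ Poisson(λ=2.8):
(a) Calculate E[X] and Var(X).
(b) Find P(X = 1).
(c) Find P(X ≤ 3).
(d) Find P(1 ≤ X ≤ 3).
(a) E[X] = 2.8000, Var(X) = 2.8000
(b) P(X = 1) = 0.170268
(c) P(X ≤ 3) = 0.691937
(d) P(1 ≤ X ≤ 3) = 0.631127

We have X ~ Poisson(λ=2.8).

(a) Moments:
E[X] = 2.8000
Var(X) = 2.8000
σ = √Var(X) = 1.6733

(b) Point probability using PMF:
P(X = 1) = 0.170268

(c) Cumulative probability using CDF:
P(X ≤ 3) = F(3) = 0.691937

(d) Range probability:
P(1 ≤ X ≤ 3) = P(X ≤ 3) - P(X ≤ 0)
                   = F(3) - F(0)
                   = 0.691937 - 0.060810
                   = 0.631127

This means approximately 63.1% of outcomes fall in the interval [1, 3].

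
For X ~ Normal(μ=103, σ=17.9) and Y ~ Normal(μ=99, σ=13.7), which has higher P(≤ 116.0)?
Y has higher probability (P(Y ≤ 116.0) = 0.8927 > P(X ≤ 116.0) = 0.7662)

Compute P(≤ 116.0) for each distribution:

X ~ Normal(μ=103, σ=17.9):
P(X ≤ 116.0) = 0.7662

Y ~ Normal(μ=99, σ=13.7):
P(Y ≤ 116.0) = 0.8927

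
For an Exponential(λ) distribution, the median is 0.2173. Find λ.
λ = 3.1898

For X ~ Exponential(λ), the CDF is F(x) = 1 - e^(-λx).
The median m satisfies F(m) = 0.5:
1 - e^(-λm) = 0.5
e^(-λm) = 0.5
λm = ln(2)
m = ln(2) / λ

Given m = 0.2173:
λ = ln(2) / 0.2173 = 0.693147 / 0.2173 = 3.1898

Verification: ln(2) / 3.1898 = 0.2173 ✓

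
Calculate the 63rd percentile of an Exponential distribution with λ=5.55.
0.1791

We have X ~ Exponential(λ=5.55).

We want to find x such that P(X ≤ x) = 0.63.

This is the 63rd percentile, which means 63% of values fall below this point.

Using the inverse CDF (quantile function):
x = F⁻¹(0.63) = 0.1791

Verification: P(X ≤ 0.1791) = 0.63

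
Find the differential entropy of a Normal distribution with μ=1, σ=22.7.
4.5413 nats

We have X ~ Normal(μ=1, σ=22.7).

The differential entropy measures the uncertainty or information content of the distribution.

For a Normal distribution with μ=1, σ=22.7:
h(X) = 4.5413 nats

(In bits, this would be 6.5517 bits.)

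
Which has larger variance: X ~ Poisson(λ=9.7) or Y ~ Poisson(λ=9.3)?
X has larger variance (9.7000 > 9.3000)

Compute the variance for each distribution:

X ~ Poisson(λ=9.7):
Var(X) = 9.7000

Y ~ Poisson(λ=9.3):
Var(Y) = 9.3000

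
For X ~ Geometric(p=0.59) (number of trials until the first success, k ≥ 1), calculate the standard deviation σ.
1.0853

We have X ~ Geometric(p=0.59) (number of trials until the first success, k ≥ 1).

For a Geometric distribution with p=0.59 (number of trials until the first success, k ≥ 1):
σ = √Var(X) = 1.0853

The standard deviation is the square root of the variance.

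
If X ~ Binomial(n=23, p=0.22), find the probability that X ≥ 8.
0.112687

We have X ~ Binomial(n=23, p=0.22).

For discrete distributions, P(X ≥ 8) = 1 - P(X ≤ 7).

P(X ≤ 7) = 0.887313
P(X ≥ 8) = 1 - 0.887313 = 0.112687

So there's approximately a 11.3% chance that X is at least 8.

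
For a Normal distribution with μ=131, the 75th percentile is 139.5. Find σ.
σ = 12.6021

For X ~ Normal(μ, σ), the p-th percentile satisfies x = μ + z_p × σ,
where z_p = Φ⁻¹(p) is the standard normal quantile.

Step 1: z_{0.75} = Φ⁻¹(0.75) = 0.6745

Step 2: Solve for σ:
139.5 = 131 + 0.6745 × σ
σ = (139.5 - 131) / 0.6745
σ = 8.50 / 0.6745
σ = 12.6021

Verification: μ + z × σ = 131 + 0.6745 × 12.6021 = 139.50 ✓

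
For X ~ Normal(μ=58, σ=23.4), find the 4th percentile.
17.0339

We have X ~ Normal(μ=58, σ=23.4).

We want to find x such that P(X ≤ x) = 0.04.

This is the 4th percentile, which means 4% of values fall below this point.

Using the inverse CDF (quantile function):
x = F⁻¹(0.04) = 17.0339

Verification: P(X ≤ 17.0339) = 0.04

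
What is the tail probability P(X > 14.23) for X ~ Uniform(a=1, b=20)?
0.303684

We have X ~ Uniform(a=1, b=20).

P(X > 14.23) = 1 - P(X ≤ 14.23)
                = 1 - F(14.23)
                = 1 - 0.696316
                = 0.303684

So there's approximately a 30.4% chance that X exceeds 14.23.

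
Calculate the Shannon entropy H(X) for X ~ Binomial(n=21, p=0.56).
2.2403 nats

We have X ~ Binomial(n=21, p=0.56).

The Shannon entropy measures the uncertainty or information content of the distribution.

For a Binomial distribution with n=21, p=0.56:
H(X) = 2.2403 nats

(In bits, this would be 3.2321 bits.)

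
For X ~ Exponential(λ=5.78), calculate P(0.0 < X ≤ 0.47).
0.933901

We have X ~ Exponential(λ=5.78).

To find P(0.0 < X ≤ 0.47), we use:
P(0.0 < X ≤ 0.47) = P(X ≤ 0.47) - P(X ≤ 0.0)
                 = F(0.47) - F(0.0)
                 = 0.933901 - 0.000000
                 = 0.933901

So there's approximately a 93.4% chance that X falls in this range.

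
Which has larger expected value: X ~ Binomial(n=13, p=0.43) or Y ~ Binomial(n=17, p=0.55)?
Y has larger mean (9.3500 > 5.5900)

Compute the expected value for each distribution:

X ~ Binomial(n=13, p=0.43):
E[X] = 5.5900

Y ~ Binomial(n=17, p=0.55):
E[Y] = 9.3500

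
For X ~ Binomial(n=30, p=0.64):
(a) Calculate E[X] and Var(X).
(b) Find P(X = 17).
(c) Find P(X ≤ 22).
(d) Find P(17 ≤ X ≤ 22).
(a) E[X] = 19.2000, Var(X) = 6.9120
(b) P(X = 17) = 0.103587
(c) P(X ≤ 22) = 0.897738
(d) P(17 ≤ X ≤ 22) = 0.745444

We have X ~ Binomial(n=30, p=0.64).

(a) Moments:
E[X] = 19.2000
Var(X) = 6.9120
σ = √Var(X) = 2.6291

(b) Point probability using PMF:
P(X = 17) = 0.103587

(c) Cumulative probability using CDF:
P(X ≤ 22) = F(22) = 0.897738

(d) Range probability:
P(17 ≤ X ≤ 22) = P(X ≤ 22) - P(X ≤ 16)
                   = F(22) - F(16)
                   = 0.897738 - 0.152294
                   = 0.745444

This means approximately 74.5% of outcomes fall in the interval [17, 22].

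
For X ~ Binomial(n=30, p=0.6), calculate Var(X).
7.2000

We have X ~ Binomial(n=30, p=0.6).

For a Binomial distribution with n=30, p=0.6:
Var(X) = 7.2000

The variance measures the spread of the distribution around the mean.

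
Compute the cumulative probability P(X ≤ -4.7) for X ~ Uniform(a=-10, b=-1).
0.588889

We have X ~ Uniform(a=-10, b=-1).

The CDF gives us P(X ≤ k).

Using the CDF:
P(X ≤ -4.7) = 0.588889

This means there's approximately a 58.9% chance that X is at most -4.7.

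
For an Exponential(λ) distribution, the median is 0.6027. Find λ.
λ = 1.1501

For X ~ Exponential(λ), the CDF is F(x) = 1 - e^(-λx).
The median m satisfies F(m) = 0.5:
1 - e^(-λm) = 0.5
e^(-λm) = 0.5
λm = ln(2)
m = ln(2) / λ

Given m = 0.6027:
λ = ln(2) / 0.6027 = 0.693147 / 0.6027 = 1.1501

Verification: ln(2) / 1.1501 = 0.6027 ✓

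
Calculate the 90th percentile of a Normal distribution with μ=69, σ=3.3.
73.2291

We have X ~ Normal(μ=69, σ=3.3).

We want to find x such that P(X ≤ x) = 0.9.

This is the 90th percentile, which means 90% of values fall below this point.

Using the inverse CDF (quantile function):
x = F⁻¹(0.9) = 73.2291

Verification: P(X ≤ 73.2291) = 0.9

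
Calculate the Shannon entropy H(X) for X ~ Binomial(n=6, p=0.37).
1.5750 nats

We have X ~ Binomial(n=6, p=0.37).

The Shannon entropy measures the uncertainty or information content of the distribution.

For a Binomial distribution with n=6, p=0.37:
H(X) = 1.5750 nats

(In bits, this would be 2.2722 bits.)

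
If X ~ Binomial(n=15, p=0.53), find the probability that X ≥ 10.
0.212480

We have X ~ Binomial(n=15, p=0.53).

For discrete distributions, P(X ≥ 10) = 1 - P(X ≤ 9).

P(X ≤ 9) = 0.787520
P(X ≥ 10) = 1 - 0.787520 = 0.212480

So there's approximately a 21.2% chance that X is at least 10.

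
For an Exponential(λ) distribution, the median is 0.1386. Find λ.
λ = 5.0011

For X ~ Exponential(λ), the CDF is F(x) = 1 - e^(-λx).
The median m satisfies F(m) = 0.5:
1 - e^(-λm) = 0.5
e^(-λm) = 0.5
λm = ln(2)
m = ln(2) / λ

Given m = 0.1386:
λ = ln(2) / 0.1386 = 0.693147 / 0.1386 = 5.0011

Verification: ln(2) / 5.0011 = 0.1386 ✓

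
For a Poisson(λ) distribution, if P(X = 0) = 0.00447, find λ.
λ = 5.4104

For a Poisson(λ) distribution, the PMF at 0 is:
P(X = 0) = λ^0 e^(-λ) / 0! = e^(-λ)

Given P(X = 0) = 0.00447:
e^(-λ) = 0.00447
-λ = ln(0.00447)
λ = -ln(0.00447) = 5.4104

Verification: e^(-5.4104) = 0.00447 ✓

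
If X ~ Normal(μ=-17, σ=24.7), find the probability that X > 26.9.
0.037757

We have X ~ Normal(μ=-17, σ=24.7).

P(X > 26.9) = 1 - P(X ≤ 26.9)
                = 1 - F(26.9)
                = 1 - 0.962243
                = 0.037757

So there's approximately a 3.8% chance that X exceeds 26.9.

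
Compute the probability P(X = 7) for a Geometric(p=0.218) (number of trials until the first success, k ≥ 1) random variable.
0.049854

We have X ~ Geometric(p=0.218) (number of trials until the first success, k ≥ 1).

For a Geometric distribution, the PMF gives us the probability of each outcome.

Using the PMF formula:
P(X = 7) = 0.049854

Rounded to 4 decimal places: 0.0499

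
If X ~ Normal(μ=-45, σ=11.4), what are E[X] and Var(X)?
E[X] = -45.0000, Var(X) = 129.9600

We have X ~ Normal(μ=-45, σ=11.4).

For a Normal distribution with μ=-45, σ=11.4:

Expected value:
E[X] = -45.0000

Variance:
Var(X) = 129.9600

Standard deviation:
σ = √Var(X) = 11.4000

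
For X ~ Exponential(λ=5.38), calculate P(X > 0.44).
0.093743

We have X ~ Exponential(λ=5.38).

P(X > 0.44) = 1 - P(X ≤ 0.44)
                = 1 - F(0.44)
                = 1 - 0.906257
                = 0.093743

So there's approximately a 9.4% chance that X exceeds 0.44.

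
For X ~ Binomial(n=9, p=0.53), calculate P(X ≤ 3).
0.198510

We have X ~ Binomial(n=9, p=0.53).

The CDF gives us P(X ≤ k).

Using the CDF:
P(X ≤ 3) = 0.198510

This means there's approximately a 19.9% chance that X is at most 3.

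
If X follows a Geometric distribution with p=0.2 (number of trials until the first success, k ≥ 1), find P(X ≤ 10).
0.892626

We have X ~ Geometric(p=0.2) (number of trials until the first success, k ≥ 1).

The CDF gives us P(X ≤ k).

Using the CDF:
P(X ≤ 10) = 0.892626

This means there's approximately a 89.3% chance that X is at most 10.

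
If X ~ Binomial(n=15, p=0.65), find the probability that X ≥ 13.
0.061734

We have X ~ Binomial(n=15, p=0.65).

For discrete distributions, P(X ≥ 13) = 1 - P(X ≤ 12).

P(X ≤ 12) = 0.938266
P(X ≥ 13) = 1 - 0.938266 = 0.061734

So there's approximately a 6.2% chance that X is at least 13.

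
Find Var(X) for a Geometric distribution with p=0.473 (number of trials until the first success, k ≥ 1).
2.3555

We have X ~ Geometric(p=0.473) (number of trials until the first success, k ≥ 1).

For a Geometric distribution with p=0.473 (number of trials until the first success, k ≥ 1):
Var(X) = 2.3555

The variance measures the spread of the distribution around the mean.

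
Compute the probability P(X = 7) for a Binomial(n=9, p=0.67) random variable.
0.237604

We have X ~ Binomial(n=9, p=0.67).

For a Binomial distribution, the PMF gives us the probability of each outcome.

Using the PMF formula:
P(X = 7) = 0.237604

Rounded to 4 decimal places: 0.2376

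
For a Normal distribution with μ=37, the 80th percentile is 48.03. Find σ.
σ = 13.1057

For X ~ Normal(μ, σ), the p-th percentile satisfies x = μ + z_p × σ,
where z_p = Φ⁻¹(p) is the standard normal quantile.

Step 1: z_{0.8} = Φ⁻¹(0.8) = 0.8416

Step 2: Solve for σ:
48.03 = 37 + 0.8416 × σ
σ = (48.03 - 37) / 0.8416
σ = 11.03 / 0.8416
σ = 13.1057

Verification: μ + z × σ = 37 + 0.8416 × 13.1057 = 48.03 ✓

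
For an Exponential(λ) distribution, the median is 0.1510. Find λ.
λ = 4.5904

For X ~ Exponential(λ), the CDF is F(x) = 1 - e^(-λx).
The median m satisfies F(m) = 0.5:
1 - e^(-λm) = 0.5
e^(-λm) = 0.5
λm = ln(2)
m = ln(2) / λ

Given m = 0.1510:
λ = ln(2) / 0.1510 = 0.693147 / 0.1510 = 4.5904

Verification: ln(2) / 4.5904 = 0.1510 ✓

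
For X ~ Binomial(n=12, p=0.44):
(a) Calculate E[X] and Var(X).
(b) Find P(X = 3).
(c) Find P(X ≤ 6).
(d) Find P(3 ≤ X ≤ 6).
(a) E[X] = 5.2800, Var(X) = 2.9568
(b) P(X = 3) = 0.101502
(c) P(X ≤ 6) = 0.761982
(d) P(3 ≤ X ≤ 6) = 0.713308

We have X ~ Binomial(n=12, p=0.44).

(a) Moments:
E[X] = 5.2800
Var(X) = 2.9568
σ = √Var(X) = 1.7195

(b) Point probability using PMF:
P(X = 3) = 0.101502

(c) Cumulative probability using CDF:
P(X ≤ 6) = F(6) = 0.761982

(d) Range probability:
P(3 ≤ X ≤ 6) = P(X ≤ 6) - P(X ≤ 2)
                   = F(6) - F(2)
                   = 0.761982 - 0.048674
                   = 0.713308

This means approximately 71.3% of outcomes fall in the interval [3, 6].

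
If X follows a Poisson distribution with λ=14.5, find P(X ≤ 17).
0.789716

We have X ~ Poisson(λ=14.5).

The CDF gives us P(X ≤ k).

Using the CDF:
P(X ≤ 17) = 0.789716

This means there's approximately a 79.0% chance that X is at most 17.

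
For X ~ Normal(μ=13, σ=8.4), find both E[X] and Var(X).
E[X] = 13.0000, Var(X) = 70.5600

We have X ~ Normal(μ=13, σ=8.4).

For a Normal distribution with μ=13, σ=8.4:

Expected value:
E[X] = 13.0000

Variance:
Var(X) = 70.5600

Standard deviation:
σ = √Var(X) = 8.4000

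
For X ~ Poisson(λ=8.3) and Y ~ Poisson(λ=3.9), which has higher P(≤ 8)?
Y has higher probability (P(Y ≤ 8) = 0.9815 > P(X ≤ 8) = 0.5507)

Compute P(≤ 8) for each distribution:

X ~ Poisson(λ=8.3):
P(X ≤ 8) = 0.5507

Y ~ Poisson(λ=3.9):
P(Y ≤ 8) = 0.9815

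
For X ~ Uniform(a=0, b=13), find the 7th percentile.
0.9100

We have X ~ Uniform(a=0, b=13).

We want to find x such that P(X ≤ x) = 0.07.

This is the 7th percentile, which means 7% of values fall below this point.

Using the inverse CDF (quantile function):
x = F⁻¹(0.07) = 0.9100

Verification: P(X ≤ 0.9100) = 0.07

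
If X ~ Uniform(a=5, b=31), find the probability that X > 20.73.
0.395000

We have X ~ Uniform(a=5, b=31).

P(X > 20.73) = 1 - P(X ≤ 20.73)
                = 1 - F(20.73)
                = 1 - 0.605000
                = 0.395000

So there's approximately a 39.5% chance that X exceeds 20.73.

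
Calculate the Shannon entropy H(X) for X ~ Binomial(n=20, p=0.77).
2.0426 nats

We have X ~ Binomial(n=20, p=0.77).

The Shannon entropy measures the uncertainty or information content of the distribution.

For a Binomial distribution with n=20, p=0.77:
H(X) = 2.0426 nats

(In bits, this would be 2.9469 bits.)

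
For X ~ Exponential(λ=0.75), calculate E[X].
1.3333

We have X ~ Exponential(λ=0.75).

For an Exponential distribution with λ=0.75:
E[X] = 1.3333

This is the expected (average) value of X.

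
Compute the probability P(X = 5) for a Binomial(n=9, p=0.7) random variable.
0.171532

We have X ~ Binomial(n=9, p=0.7).

For a Binomial distribution, the PMF gives us the probability of each outcome.

Using the PMF formula:
P(X = 5) = 0.171532

Rounded to 4 decimal places: 0.1715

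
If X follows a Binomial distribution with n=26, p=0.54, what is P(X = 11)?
0.076853

We have X ~ Binomial(n=26, p=0.54).

For a Binomial distribution, the PMF gives us the probability of each outcome.

Using the PMF formula:
P(X = 11) = 0.076853

Rounded to 4 decimal places: 0.0769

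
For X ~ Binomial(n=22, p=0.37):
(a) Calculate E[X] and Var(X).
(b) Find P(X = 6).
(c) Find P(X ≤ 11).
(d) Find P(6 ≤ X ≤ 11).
(a) E[X] = 8.1400, Var(X) = 5.1282
(b) P(X = 6) = 0.117889
(c) P(X ≤ 11) = 0.929024
(d) P(6 ≤ X ≤ 11) = 0.809054

We have X ~ Binomial(n=22, p=0.37).

(a) Moments:
E[X] = 8.1400
Var(X) = 5.1282
σ = √Var(X) = 2.2646

(b) Point probability using PMF:
P(X = 6) = 0.117889

(c) Cumulative probability using CDF:
P(X ≤ 11) = F(11) = 0.929024

(d) Range probability:
P(6 ≤ X ≤ 11) = P(X ≤ 11) - P(X ≤ 5)
                   = F(11) - F(5)
                   = 0.929024 - 0.119969
                   = 0.809054

This means approximately 80.9% of outcomes fall in the interval [6, 11].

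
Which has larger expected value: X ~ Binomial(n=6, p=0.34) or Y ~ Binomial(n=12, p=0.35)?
Y has larger mean (4.2000 > 2.0400)

Compute the expected value for each distribution:

X ~ Binomial(n=6, p=0.34):
E[X] = 2.0400

Y ~ Binomial(n=12, p=0.35):
E[Y] = 4.2000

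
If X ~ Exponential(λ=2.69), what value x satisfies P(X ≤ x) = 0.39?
0.1838

We have X ~ Exponential(λ=2.69).

We want to find x such that P(X ≤ x) = 0.39.

This is the 39th percentile, which means 39% of values fall below this point.

Using the inverse CDF (quantile function):
x = F⁻¹(0.39) = 0.1838

Verification: P(X ≤ 0.1838) = 0.39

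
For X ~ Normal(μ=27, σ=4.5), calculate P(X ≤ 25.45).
0.365256

We have X ~ Normal(μ=27, σ=4.5).

The CDF gives us P(X ≤ k).

Using the CDF:
P(X ≤ 25.45) = 0.365256

This means there's approximately a 36.5% chance that X is at most 25.45.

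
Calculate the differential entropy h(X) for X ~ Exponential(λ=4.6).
-0.5261 nats

We have X ~ Exponential(λ=4.6).

The differential entropy measures the uncertainty or information content of the distribution.

For an Exponential distribution with λ=4.6:
h(X) = -0.5261 nats

(In bits, this would be -0.7589 bits.)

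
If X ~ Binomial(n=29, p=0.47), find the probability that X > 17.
0.074906

We have X ~ Binomial(n=29, p=0.47).

P(X > 17) = 1 - P(X ≤ 17)
                = 1 - F(17)
                = 1 - 0.925094
                = 0.074906

So there's approximately a 7.5% chance that X exceeds 17.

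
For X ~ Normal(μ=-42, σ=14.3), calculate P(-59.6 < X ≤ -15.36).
0.859560

We have X ~ Normal(μ=-42, σ=14.3).

To find P(-59.6 < X ≤ -15.36), we use:
P(-59.6 < X ≤ -15.36) = P(X ≤ -15.36) - P(X ≤ -59.6)
                 = F(-15.36) - F(-59.6)
                 = 0.968764 - 0.109205
                 = 0.859560

So there's approximately a 86.0% chance that X falls in this range.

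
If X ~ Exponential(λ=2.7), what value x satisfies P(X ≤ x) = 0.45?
0.2214

We have X ~ Exponential(λ=2.7).

We want to find x such that P(X ≤ x) = 0.45.

This is the 45th percentile, which means 45% of values fall below this point.

Using the inverse CDF (quantile function):
x = F⁻¹(0.45) = 0.2214

Verification: P(X ≤ 0.2214) = 0.45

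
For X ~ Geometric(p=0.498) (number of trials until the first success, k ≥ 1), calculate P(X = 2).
0.249996

We have X ~ Geometric(p=0.498) (number of trials until the first success, k ≥ 1).

For a Geometric distribution, the PMF gives us the probability of each outcome.

Using the PMF formula:
P(X = 2) = 0.249996

Rounded to 4 decimal places: 0.2500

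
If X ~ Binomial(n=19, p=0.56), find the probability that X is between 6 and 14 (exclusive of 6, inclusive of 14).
0.938005

We have X ~ Binomial(n=19, p=0.56).

To find P(6 < X ≤ 14), we use:
P(6 < X ≤ 14) = P(X ≤ 14) - P(X ≤ 6)
                 = F(14) - F(6)
                 = 0.966016 - 0.028011
                 = 0.938005

So there's approximately a 93.8% chance that X falls in this range.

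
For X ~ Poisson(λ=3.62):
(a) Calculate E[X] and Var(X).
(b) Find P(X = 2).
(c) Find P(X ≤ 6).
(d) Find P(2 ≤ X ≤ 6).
(a) E[X] = 3.6200, Var(X) = 3.6200
(b) P(X = 2) = 0.175485
(c) P(X ≤ 6) = 0.925063
(d) P(2 ≤ X ≤ 6) = 0.801327

We have X ~ Poisson(λ=3.62).

(a) Moments:
E[X] = 3.6200
Var(X) = 3.6200
σ = √Var(X) = 1.9026

(b) Point probability using PMF:
P(X = 2) = 0.175485

(c) Cumulative probability using CDF:
P(X ≤ 6) = F(6) = 0.925063

(d) Range probability:
P(2 ≤ X ≤ 6) = P(X ≤ 6) - P(X ≤ 1)
                   = F(6) - F(1)
                   = 0.925063 - 0.123736
                   = 0.801327

This means approximately 80.1% of outcomes fall in the interval [2, 6].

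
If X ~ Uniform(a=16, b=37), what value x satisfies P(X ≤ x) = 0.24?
21.0400

We have X ~ Uniform(a=16, b=37).

We want to find x such that P(X ≤ x) = 0.24.

This is the 24th percentile, which means 24% of values fall below this point.

Using the inverse CDF (quantile function):
x = F⁻¹(0.24) = 21.0400

Verification: P(X ≤ 21.0400) = 0.24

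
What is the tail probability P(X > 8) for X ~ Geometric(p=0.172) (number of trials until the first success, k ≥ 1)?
0.220924

We have X ~ Geometric(p=0.172) (number of trials until the first success, k ≥ 1).

P(X > 8) = 1 - P(X ≤ 8)
                = 1 - F(8)
                = 1 - 0.779076
                = 0.220924

So there's approximately a 22.1% chance that X exceeds 8.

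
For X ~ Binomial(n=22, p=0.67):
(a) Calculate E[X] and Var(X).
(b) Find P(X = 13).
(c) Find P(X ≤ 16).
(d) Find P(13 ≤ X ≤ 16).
(a) E[X] = 14.7400, Var(X) = 4.8642
(b) P(X = 13) = 0.126567
(c) P(X ≤ 16) = 0.784361
(d) P(13 ≤ X ≤ 16) = 0.629529

We have X ~ Binomial(n=22, p=0.67).

(a) Moments:
E[X] = 14.7400
Var(X) = 4.8642
σ = √Var(X) = 2.2055

(b) Point probability using PMF:
P(X = 13) = 0.126567

(c) Cumulative probability using CDF:
P(X ≤ 16) = F(16) = 0.784361

(d) Range probability:
P(13 ≤ X ≤ 16) = P(X ≤ 16) - P(X ≤ 12)
                   = F(16) - F(12)
                   = 0.784361 - 0.154832
                   = 0.629529

This means approximately 63.0% of outcomes fall in the interval [13, 16].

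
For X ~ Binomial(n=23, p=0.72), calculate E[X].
16.5600

We have X ~ Binomial(n=23, p=0.72).

For a Binomial distribution with n=23, p=0.72:
E[X] = 16.5600

This is the expected (average) value of X.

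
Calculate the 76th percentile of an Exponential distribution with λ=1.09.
1.3093

We have X ~ Exponential(λ=1.09).

We want to find x such that P(X ≤ x) = 0.76.

This is the 76th percentile, which means 76% of values fall below this point.

Using the inverse CDF (quantile function):
x = F⁻¹(0.76) = 1.3093

Verification: P(X ≤ 1.3093) = 0.76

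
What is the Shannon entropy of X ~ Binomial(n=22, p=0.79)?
2.0567 nats

We have X ~ Binomial(n=22, p=0.79).

The Shannon entropy measures the uncertainty or information content of the distribution.

For a Binomial distribution with n=22, p=0.79:
H(X) = 2.0567 nats

(In bits, this would be 2.9672 bits.)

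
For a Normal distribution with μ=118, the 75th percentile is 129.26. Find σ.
σ = 16.6941

For X ~ Normal(μ, σ), the p-th percentile satisfies x = μ + z_p × σ,
where z_p = Φ⁻¹(p) is the standard normal quantile.

Step 1: z_{0.75} = Φ⁻¹(0.75) = 0.6745

Step 2: Solve for σ:
129.26 = 118 + 0.6745 × σ
σ = (129.26 - 118) / 0.6745
σ = 11.26 / 0.6745
σ = 16.6941

Verification: μ + z × σ = 118 + 0.6745 × 16.6941 = 129.26 ✓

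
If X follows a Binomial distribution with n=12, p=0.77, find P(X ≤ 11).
0.956560

We have X ~ Binomial(n=12, p=0.77).

The CDF gives us P(X ≤ k).

Using the CDF:
P(X ≤ 11) = 0.956560

This means there's approximately a 95.7% chance that X is at most 11.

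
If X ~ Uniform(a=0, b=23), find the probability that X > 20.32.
0.116522

We have X ~ Uniform(a=0, b=23).

P(X > 20.32) = 1 - P(X ≤ 20.32)
                = 1 - F(20.32)
                = 1 - 0.883478
                = 0.116522

So there's approximately a 11.7% chance that X exceeds 20.32.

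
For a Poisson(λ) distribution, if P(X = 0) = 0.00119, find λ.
λ = 6.7338

For a Poisson(λ) distribution, the PMF at 0 is:
P(X = 0) = λ^0 e^(-λ) / 0! = e^(-λ)

Given P(X = 0) = 0.00119:
e^(-λ) = 0.00119
-λ = ln(0.00119)
λ = -ln(0.00119) = 6.7338

Verification: e^(-6.7338) = 0.00119 ✓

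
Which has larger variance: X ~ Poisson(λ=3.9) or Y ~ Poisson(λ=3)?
X has larger variance (3.9000 > 3.0000)

Compute the variance for each distribution:

X ~ Poisson(λ=3.9):
Var(X) = 3.9000

Y ~ Poisson(λ=3):
Var(Y) = 3.0000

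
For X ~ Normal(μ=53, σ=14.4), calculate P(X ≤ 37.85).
0.146381

We have X ~ Normal(μ=53, σ=14.4).

The CDF gives us P(X ≤ k).

Using the CDF:
P(X ≤ 37.85) = 0.146381

This means there's approximately a 14.6% chance that X is at most 37.85.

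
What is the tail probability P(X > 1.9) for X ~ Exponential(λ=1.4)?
0.069948

We have X ~ Exponential(λ=1.4).

P(X > 1.9) = 1 - P(X ≤ 1.9)
                = 1 - F(1.9)
                = 1 - 0.930052
                = 0.069948

So there's approximately a 7.0% chance that X exceeds 1.9.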